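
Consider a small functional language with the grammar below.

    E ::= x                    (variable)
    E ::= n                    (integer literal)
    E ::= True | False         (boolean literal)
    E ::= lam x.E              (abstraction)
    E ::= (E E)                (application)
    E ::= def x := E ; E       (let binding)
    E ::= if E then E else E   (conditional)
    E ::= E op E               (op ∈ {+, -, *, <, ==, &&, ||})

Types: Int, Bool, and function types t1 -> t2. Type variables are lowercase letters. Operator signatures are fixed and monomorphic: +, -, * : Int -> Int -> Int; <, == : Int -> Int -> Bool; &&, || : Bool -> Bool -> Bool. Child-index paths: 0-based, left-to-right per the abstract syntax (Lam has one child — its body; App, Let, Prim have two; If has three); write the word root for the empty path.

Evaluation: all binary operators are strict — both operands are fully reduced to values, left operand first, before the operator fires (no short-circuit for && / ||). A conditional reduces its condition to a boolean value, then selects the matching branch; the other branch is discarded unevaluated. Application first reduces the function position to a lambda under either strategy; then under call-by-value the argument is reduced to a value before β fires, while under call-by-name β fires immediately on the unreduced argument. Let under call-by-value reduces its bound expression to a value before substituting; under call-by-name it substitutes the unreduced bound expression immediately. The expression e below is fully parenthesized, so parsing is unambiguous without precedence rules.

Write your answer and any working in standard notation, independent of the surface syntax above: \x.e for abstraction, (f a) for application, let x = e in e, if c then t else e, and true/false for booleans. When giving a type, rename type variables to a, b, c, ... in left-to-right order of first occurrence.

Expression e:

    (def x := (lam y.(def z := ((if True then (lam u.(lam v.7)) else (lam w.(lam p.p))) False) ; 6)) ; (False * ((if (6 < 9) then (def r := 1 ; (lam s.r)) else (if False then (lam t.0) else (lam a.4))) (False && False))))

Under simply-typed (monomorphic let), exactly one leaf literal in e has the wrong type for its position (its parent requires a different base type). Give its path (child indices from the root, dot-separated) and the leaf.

Answer: 1.0 : false

Trace:
  unify Bool ~ Bool
\v._ : c -> Int
\u._ : b -> c -> Int
p : e
\p._ : e -> e
\w._ : d -> e -> e
  unify b -> c -> Int ~ d -> e -> e
  unify b ~ d
  unify c -> Int ~ e -> e
  unify c ~ e
  unify Int ~ e
  unify d -> Int -> Int ~ Bool -> f
  unify d ~ Bool
  unify Int -> Int ~ f
_ _ : Int -> Int
let z : Int -> Int
\y._ : a -> Int
let x : a -> Int
  unify Bool ~ Int
  FAIL: mismatch Bool ~ Int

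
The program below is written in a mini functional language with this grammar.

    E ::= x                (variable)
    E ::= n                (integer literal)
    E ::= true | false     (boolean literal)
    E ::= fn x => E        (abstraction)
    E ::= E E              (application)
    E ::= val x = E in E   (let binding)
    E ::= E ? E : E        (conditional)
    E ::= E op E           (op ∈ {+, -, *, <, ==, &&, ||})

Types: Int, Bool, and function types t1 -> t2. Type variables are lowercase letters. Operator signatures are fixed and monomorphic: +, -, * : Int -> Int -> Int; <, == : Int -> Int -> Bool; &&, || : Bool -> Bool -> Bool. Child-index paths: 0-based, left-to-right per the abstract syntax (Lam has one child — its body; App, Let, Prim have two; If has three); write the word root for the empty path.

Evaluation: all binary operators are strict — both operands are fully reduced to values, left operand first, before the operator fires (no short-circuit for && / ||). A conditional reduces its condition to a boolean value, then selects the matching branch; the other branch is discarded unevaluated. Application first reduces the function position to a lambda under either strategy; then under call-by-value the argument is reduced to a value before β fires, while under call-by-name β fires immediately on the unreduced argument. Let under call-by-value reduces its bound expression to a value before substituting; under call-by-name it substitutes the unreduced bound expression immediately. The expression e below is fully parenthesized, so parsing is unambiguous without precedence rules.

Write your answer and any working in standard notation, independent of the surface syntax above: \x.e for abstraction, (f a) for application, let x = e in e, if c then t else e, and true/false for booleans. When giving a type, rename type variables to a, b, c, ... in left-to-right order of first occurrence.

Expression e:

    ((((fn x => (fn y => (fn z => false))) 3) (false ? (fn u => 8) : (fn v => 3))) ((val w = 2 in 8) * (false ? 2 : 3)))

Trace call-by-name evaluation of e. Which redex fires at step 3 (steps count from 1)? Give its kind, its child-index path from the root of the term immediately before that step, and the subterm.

Derivation:
step 0: ((((\x.(\y.(\z.false))) 3) (if false then (\u.8) else (\v.3))) ((let w = 2 in 8) * (if false then 2 else 3)))
step 1: [beta@0.0] (((\y.(\z.false)) (if false then (\u.8) else (\v.3))) ((let w = 2 in 8) * (if false then 2 else 3)))
step 2: [beta@0] ((\z.false) ((let w = 2 in 8) * (if false then 2 else 3)))
step 3: [beta@root] false

Answer: beta at root : ((\z.false) ((let w = 2 in 8) * (if false then 2 else 3)))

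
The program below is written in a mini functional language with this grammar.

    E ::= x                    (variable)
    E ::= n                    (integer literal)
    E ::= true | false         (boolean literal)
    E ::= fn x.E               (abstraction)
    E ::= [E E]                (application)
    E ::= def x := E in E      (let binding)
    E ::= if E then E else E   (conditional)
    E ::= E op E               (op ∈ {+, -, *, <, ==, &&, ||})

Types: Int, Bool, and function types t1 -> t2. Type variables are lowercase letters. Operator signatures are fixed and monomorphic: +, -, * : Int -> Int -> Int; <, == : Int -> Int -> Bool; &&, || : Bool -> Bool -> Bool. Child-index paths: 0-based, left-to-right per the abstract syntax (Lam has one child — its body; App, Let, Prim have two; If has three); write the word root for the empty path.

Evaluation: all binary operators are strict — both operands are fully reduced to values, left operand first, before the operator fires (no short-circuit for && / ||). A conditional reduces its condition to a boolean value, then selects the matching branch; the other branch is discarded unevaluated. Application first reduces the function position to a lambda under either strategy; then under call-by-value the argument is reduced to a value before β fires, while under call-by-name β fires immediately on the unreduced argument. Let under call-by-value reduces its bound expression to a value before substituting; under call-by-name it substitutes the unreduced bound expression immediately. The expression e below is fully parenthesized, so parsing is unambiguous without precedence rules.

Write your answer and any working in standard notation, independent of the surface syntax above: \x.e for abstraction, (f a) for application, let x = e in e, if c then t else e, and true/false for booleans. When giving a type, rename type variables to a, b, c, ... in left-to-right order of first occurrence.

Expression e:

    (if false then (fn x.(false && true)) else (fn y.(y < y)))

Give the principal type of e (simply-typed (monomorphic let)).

Trace:
  unify Bool ~ Bool
  unify Bool ~ Bool
  unify Bool ~ Bool
\x._ : a -> Bool
y : b
  unify b ~ Int
y : Int
  unify Int ~ Int
\y._ : Int -> Bool
  unify a -> Bool ~ Int -> Bool
  unify a ~ Int
  unify Bool ~ Bool

Answer: Int -> Bool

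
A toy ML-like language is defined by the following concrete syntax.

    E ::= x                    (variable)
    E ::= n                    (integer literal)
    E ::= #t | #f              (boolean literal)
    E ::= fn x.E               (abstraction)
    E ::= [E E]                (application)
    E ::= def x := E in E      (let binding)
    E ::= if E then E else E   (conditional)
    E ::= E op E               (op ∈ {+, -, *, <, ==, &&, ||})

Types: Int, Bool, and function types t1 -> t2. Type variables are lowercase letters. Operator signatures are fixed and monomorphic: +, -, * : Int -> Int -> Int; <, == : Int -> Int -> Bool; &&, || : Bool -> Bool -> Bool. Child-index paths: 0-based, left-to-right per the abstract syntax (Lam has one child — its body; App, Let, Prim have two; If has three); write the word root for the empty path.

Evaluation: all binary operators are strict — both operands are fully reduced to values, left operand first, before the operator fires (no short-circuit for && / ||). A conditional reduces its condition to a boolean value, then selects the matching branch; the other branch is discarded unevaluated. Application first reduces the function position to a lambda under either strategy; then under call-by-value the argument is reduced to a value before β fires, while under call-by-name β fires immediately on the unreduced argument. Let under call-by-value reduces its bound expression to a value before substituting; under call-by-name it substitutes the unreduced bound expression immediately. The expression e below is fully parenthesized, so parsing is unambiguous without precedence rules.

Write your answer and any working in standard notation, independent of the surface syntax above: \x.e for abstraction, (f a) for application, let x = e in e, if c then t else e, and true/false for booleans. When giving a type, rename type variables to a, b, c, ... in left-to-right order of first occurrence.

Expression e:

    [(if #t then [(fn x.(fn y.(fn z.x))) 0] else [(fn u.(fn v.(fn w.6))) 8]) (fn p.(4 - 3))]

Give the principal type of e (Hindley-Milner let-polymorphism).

Answer: a -> Int

Derivation:
  unify Bool ~ Bool
x : a
\z._ : c -> a
\y._ : b -> c -> a
\x._ : a -> b -> c -> a
  unify a -> b -> c -> a ~ Int -> d
  unify a ~ Int
  unify b -> c -> Int ~ d
_ _ : b -> c -> Int
\w._ : g -> Int
\v._ : f -> g -> Int
\u._ : e -> f -> g -> Int
  unify e -> f -> g -> Int ~ Int -> h
  unify e ~ Int
  unify f -> g -> Int ~ h
_ _ : f -> g -> Int
  unify b -> c -> Int ~ f -> g -> Int
  unify b ~ f
  unify c -> Int ~ g -> Int
  unify c ~ g
  unify Int ~ Int
  unify Int ~ Int
  unify Int ~ Int
\p._ : i -> Int
  unify f -> g -> Int ~ (i -> Int) -> j
  unify f ~ i -> Int
  unify g -> Int ~ j
_ _ : g -> Int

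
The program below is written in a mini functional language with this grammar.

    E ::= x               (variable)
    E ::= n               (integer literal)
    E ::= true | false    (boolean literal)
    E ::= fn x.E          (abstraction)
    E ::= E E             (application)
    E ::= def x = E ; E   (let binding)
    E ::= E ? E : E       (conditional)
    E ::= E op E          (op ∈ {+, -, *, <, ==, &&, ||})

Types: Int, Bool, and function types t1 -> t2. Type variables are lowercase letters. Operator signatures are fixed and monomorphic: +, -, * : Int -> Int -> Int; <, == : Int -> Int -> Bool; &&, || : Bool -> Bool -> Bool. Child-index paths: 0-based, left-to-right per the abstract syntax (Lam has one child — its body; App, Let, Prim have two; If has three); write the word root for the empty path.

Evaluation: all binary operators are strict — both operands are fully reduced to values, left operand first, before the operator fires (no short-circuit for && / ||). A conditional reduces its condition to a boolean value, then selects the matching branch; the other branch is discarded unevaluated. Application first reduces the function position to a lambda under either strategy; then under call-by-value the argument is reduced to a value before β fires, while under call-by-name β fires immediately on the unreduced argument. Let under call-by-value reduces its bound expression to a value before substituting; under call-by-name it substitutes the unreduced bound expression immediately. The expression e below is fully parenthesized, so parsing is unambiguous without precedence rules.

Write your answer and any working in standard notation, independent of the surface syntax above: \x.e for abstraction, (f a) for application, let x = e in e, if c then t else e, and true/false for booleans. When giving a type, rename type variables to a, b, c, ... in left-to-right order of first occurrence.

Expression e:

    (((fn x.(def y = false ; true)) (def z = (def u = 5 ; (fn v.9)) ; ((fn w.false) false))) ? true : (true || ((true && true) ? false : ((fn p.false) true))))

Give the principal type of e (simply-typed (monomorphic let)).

Derivation:
let y : Bool
\x._ : a -> Bool
let u : Int
\v._ : b -> Int
let z : b -> Int
\w._ : c -> Bool
  unify c -> Bool ~ Bool -> d
  unify c ~ Bool
  unify Bool ~ d
_ _ : Bool
  unify a -> Bool ~ Bool -> e
  unify a ~ Bool
  unify Bool ~ e
_ _ : Bool
  unify Bool ~ Bool
  unify Bool ~ Bool
  unify Bool ~ Bool
  unify Bool ~ Bool
  unify Bool ~ Bool
\p._ : f -> Bool
  unify f -> Bool ~ Bool -> g
  unify f ~ Bool
  unify Bool ~ g
_ _ : Bool
  unify Bool ~ Bool
  unify Bool ~ Bool
  unify Bool ~ Bool

Answer: Bool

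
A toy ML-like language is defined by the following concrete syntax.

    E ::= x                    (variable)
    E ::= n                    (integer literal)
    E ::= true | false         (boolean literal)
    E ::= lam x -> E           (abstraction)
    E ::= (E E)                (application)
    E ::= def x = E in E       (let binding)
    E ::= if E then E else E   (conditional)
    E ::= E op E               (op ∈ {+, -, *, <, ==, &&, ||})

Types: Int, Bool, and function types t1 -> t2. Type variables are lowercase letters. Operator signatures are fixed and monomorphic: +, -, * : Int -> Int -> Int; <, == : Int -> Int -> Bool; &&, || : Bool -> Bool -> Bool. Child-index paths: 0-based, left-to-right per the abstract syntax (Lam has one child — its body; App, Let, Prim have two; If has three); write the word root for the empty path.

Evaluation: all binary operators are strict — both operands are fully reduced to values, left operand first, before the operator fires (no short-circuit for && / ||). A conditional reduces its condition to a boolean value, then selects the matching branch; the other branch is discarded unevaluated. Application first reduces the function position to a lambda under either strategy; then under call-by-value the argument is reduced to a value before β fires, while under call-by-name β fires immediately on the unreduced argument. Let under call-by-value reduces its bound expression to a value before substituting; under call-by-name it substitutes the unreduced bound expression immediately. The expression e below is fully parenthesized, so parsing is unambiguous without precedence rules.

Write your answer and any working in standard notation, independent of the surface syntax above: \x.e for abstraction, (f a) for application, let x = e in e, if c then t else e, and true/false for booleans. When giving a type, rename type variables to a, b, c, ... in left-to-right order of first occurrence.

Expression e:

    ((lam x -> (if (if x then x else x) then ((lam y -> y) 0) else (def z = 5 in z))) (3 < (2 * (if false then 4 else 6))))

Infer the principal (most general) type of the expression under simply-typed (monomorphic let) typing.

Derivation:
x : a
  unify a ~ Bool
x : Bool
x : Bool
  unify Bool ~ Bool
  unify Bool ~ Bool
y : b
\y._ : b -> b
  unify b -> b ~ Int -> c
  unify b ~ Int
  unify Int ~ c
_ _ : Int
let z : Int
z : Int
  unify Int ~ Int
\x._ : Bool -> Int
  unify Int ~ Int
  unify Int ~ Int
  unify Bool ~ Bool
  unify Int ~ Int
  unify Int ~ Int
  unify Int ~ Int
  unify Bool -> Int ~ Bool -> d
  unify Bool ~ Bool
  unify Int ~ d
_ _ : Int

Answer: Int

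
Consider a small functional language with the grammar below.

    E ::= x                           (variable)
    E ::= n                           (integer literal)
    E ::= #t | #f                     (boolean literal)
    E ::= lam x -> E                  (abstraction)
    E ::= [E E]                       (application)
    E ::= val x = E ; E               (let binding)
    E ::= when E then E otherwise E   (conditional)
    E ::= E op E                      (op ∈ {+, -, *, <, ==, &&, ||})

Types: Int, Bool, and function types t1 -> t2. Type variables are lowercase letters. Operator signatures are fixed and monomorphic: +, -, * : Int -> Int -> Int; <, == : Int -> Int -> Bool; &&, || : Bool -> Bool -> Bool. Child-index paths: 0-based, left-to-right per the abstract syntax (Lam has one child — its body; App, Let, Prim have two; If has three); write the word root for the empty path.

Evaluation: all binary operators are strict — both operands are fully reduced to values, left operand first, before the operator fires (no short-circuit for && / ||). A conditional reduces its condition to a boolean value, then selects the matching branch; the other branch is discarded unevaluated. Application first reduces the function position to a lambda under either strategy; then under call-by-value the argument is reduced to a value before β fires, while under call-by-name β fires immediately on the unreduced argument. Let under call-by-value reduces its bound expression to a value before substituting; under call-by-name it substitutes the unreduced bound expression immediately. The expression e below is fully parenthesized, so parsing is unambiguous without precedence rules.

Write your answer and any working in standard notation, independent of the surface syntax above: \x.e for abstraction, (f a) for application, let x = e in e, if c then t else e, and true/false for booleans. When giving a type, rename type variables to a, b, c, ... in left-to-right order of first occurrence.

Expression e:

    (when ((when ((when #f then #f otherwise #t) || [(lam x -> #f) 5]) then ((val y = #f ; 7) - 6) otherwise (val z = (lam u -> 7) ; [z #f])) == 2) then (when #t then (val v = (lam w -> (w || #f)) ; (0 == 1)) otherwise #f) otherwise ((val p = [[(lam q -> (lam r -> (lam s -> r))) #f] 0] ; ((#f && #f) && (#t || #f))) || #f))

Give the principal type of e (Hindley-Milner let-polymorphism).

Trace:
  unify Bool ~ Bool
  unify Bool ~ Bool
  unify Bool ~ Bool
\x._ : a -> Bool
  unify a -> Bool ~ Int -> b
  unify a ~ Int
  unify Bool ~ b
_ _ : Bool
  unify Bool ~ Bool
  unify Bool ~ Bool
let y : Bool
  unify Int ~ Int
  unify Int ~ Int
\u._ : c -> Int
let z : forall. c -> Int
z : d -> Int
  unify d -> Int ~ Bool -> e
  unify d ~ Bool
  unify Int ~ e
_ _ : Int
  unify Int ~ Int
  unify Int ~ Int
  unify Int ~ Int
  unify Bool ~ Bool
  unify Bool ~ Bool
w : f
  unify f ~ Bool
  unify Bool ~ Bool
\w._ : Bool -> Bool
let v : Bool -> Bool
  unify Int ~ Int
  unify Int ~ Int
  unify Bool ~ Bool
r : h
\s._ : i -> h
\r._ : h -> i -> h
\q._ : g -> h -> i -> h
  unify g -> h -> i -> h ~ Bool -> j
  unify g ~ Bool
  unify h -> i -> h ~ j
_ _ : h -> i -> h
  unify h -> i -> h ~ Int -> k
  unify h ~ Int
  unify i -> Int ~ k
_ _ : i -> Int
let p : forall. i -> Int
  unify Bool ~ Bool
  unify Bool ~ Bool
  unify Bool ~ Bool
  unify Bool ~ Bool
  unify Bool ~ Bool
  unify Bool ~ Bool
  unify Bool ~ Bool
  unify Bool ~ Bool
  unify Bool ~ Bool

Answer: Bool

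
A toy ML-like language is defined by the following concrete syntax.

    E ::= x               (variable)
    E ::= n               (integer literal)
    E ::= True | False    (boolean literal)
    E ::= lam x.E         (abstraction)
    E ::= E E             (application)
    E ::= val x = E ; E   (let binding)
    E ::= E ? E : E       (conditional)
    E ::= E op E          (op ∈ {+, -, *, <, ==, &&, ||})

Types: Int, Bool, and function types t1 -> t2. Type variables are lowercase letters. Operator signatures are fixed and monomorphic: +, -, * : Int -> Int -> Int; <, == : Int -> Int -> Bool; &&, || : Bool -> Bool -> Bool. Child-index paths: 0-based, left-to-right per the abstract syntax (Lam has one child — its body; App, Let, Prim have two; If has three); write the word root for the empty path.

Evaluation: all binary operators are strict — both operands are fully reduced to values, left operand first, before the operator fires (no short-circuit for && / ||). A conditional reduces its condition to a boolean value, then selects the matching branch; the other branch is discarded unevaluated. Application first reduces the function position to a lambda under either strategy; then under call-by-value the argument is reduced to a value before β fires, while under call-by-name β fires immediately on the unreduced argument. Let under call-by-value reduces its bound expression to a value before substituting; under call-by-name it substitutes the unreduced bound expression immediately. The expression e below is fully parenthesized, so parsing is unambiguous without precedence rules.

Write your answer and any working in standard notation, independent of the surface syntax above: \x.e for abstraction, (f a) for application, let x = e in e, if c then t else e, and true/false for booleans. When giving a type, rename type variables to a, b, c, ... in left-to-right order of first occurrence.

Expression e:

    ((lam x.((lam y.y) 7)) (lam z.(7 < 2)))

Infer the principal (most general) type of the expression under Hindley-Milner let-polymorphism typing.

Answer: Int

Trace:
y : b
\y._ : b -> b
  unify b -> b ~ Int -> c
  unify b ~ Int
  unify Int ~ c
_ _ : Int
\x._ : a -> Int
  unify Int ~ Int
  unify Int ~ Int
\z._ : d -> Bool
  unify a -> Int ~ (d -> Bool) -> e
  unify a ~ d -> Bool
  unify Int ~ e
_ _ : Int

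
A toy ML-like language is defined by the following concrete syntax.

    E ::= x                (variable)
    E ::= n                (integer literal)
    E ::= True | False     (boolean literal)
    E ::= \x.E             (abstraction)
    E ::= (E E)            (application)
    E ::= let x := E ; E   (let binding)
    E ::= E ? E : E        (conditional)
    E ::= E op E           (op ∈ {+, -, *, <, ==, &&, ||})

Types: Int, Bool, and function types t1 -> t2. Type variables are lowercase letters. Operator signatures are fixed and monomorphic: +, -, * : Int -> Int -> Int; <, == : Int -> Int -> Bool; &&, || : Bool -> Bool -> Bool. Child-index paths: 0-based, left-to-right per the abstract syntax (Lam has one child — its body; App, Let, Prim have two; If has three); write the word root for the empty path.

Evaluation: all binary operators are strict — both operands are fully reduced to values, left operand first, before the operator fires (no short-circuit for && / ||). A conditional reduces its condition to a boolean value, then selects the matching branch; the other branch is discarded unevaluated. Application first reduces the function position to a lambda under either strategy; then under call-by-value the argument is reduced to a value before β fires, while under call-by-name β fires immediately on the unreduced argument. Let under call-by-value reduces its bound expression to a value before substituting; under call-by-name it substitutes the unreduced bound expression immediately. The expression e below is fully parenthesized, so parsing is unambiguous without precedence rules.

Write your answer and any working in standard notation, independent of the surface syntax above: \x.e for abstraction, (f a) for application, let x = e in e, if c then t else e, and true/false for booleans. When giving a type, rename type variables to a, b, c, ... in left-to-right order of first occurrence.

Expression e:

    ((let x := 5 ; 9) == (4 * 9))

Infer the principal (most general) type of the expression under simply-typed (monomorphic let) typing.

Derivation:
let x : Int
  unify Int ~ Int
  unify Int ~ Int
  unify Int ~ Int
  unify Int ~ Int

Answer: Bool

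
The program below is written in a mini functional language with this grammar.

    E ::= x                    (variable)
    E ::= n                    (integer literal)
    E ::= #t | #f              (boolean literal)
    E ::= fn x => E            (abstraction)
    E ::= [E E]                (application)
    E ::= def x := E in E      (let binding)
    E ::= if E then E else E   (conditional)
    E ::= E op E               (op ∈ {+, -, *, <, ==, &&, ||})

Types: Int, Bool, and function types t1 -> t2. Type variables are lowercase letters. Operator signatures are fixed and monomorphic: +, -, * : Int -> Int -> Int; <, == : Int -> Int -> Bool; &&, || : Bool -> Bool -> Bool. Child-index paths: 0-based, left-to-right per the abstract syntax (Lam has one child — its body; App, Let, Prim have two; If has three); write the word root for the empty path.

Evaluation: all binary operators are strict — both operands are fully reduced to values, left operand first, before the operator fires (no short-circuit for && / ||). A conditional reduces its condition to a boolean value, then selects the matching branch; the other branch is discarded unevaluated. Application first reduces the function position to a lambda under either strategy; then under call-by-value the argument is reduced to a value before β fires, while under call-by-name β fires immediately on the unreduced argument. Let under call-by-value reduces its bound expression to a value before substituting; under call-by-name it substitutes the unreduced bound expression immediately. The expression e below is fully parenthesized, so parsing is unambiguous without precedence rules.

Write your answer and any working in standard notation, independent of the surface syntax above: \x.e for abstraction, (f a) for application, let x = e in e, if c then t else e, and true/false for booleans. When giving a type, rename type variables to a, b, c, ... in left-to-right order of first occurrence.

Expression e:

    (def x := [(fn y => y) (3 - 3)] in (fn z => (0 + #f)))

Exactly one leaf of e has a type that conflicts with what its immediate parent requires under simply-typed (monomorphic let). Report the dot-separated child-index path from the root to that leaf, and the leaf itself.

Answer: 1.0.1 : false

Derivation:
y : a
\y._ : a -> a
  unify Int ~ Int
  unify Int ~ Int
  unify a -> a ~ Int -> b
  unify a ~ Int
  unify Int ~ b
_ _ : Int
let x : Int
  unify Int ~ Int
  unify Bool ~ Int
  FAIL: mismatch Bool ~ Int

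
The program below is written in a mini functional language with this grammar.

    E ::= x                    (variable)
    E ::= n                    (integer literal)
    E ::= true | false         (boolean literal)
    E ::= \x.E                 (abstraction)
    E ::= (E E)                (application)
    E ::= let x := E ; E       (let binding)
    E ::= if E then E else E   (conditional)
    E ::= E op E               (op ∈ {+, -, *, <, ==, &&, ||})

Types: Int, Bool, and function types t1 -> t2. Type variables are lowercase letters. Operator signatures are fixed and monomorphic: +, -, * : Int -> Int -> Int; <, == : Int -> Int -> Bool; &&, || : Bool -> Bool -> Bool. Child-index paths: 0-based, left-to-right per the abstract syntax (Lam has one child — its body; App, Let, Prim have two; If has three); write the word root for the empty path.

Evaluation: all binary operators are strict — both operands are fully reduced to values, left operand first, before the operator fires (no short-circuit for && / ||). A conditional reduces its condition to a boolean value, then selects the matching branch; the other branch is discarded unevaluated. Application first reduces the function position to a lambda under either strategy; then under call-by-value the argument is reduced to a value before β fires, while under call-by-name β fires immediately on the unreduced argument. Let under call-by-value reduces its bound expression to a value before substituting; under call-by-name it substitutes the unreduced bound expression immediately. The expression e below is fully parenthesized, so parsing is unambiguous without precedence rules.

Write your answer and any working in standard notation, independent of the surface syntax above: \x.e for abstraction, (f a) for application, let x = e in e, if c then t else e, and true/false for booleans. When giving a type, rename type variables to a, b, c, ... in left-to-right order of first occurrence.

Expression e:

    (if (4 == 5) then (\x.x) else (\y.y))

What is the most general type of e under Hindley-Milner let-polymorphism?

Working:
  unify Int ~ Int
  unify Int ~ Int
  unify Bool ~ Bool
x : a
\x._ : a -> a
y : b
\y._ : b -> b
  unify a -> a ~ b -> b
  unify a ~ b
  unify b ~ b

Answer: a -> a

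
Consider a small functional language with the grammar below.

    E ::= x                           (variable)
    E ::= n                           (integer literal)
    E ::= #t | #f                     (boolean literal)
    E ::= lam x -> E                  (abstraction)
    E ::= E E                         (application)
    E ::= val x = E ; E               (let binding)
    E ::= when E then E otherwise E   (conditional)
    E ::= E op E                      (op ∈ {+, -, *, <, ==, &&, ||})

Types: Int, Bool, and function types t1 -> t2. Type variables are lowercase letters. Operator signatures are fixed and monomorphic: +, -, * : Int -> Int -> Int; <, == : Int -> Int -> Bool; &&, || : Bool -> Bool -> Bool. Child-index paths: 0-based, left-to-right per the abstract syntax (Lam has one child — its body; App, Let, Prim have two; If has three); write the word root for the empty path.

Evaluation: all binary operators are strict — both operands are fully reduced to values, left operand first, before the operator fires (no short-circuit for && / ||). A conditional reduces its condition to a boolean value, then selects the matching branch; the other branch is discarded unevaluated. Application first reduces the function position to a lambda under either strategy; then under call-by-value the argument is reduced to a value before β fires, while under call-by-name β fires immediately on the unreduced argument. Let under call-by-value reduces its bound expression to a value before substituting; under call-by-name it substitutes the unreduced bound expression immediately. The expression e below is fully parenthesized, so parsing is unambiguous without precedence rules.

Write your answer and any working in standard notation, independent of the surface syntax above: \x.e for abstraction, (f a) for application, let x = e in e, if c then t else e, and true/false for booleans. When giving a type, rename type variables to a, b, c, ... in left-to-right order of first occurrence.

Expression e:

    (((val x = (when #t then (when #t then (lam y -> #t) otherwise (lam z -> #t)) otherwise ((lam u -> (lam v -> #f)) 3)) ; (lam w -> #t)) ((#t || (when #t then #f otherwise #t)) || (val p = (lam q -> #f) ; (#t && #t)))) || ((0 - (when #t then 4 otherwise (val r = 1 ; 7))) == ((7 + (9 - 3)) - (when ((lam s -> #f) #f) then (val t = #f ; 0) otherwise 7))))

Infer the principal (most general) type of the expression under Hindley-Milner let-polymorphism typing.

Trace:
  unify Bool ~ Bool
  unify Bool ~ Bool
\y._ : a -> Bool
\z._ : b -> Bool
  unify a -> Bool ~ b -> Bool
  unify a ~ b
  unify Bool ~ Bool
\v._ : d -> Bool
\u._ : c -> d -> Bool
  unify c -> d -> Bool ~ Int -> e
  unify c ~ Int
  unify d -> Bool ~ e
_ _ : d -> Bool
  unify b -> Bool ~ d -> Bool
  unify b ~ d
  unify Bool ~ Bool
let x : forall. d -> Bool
\w._ : f -> Bool
  unify Bool ~ Bool
  unify Bool ~ Bool
  unify Bool ~ Bool
  unify Bool ~ Bool
  unify Bool ~ Bool
\q._ : g -> Bool
let p : forall. g -> Bool
  unify Bool ~ Bool
  unify Bool ~ Bool
  unify Bool ~ Bool
  unify f -> Bool ~ Bool -> h
  unify f ~ Bool
  unify Bool ~ h
_ _ : Bool
  unify Bool ~ Bool
  unify Int ~ Int
  unify Bool ~ Bool
let r : Int
  unify Int ~ Int
  unify Int ~ Int
  unify Int ~ Int
  unify Int ~ Int
  unify Int ~ Int
  unify Int ~ Int
  unify Int ~ Int
  unify Int ~ Int
\s._ : i -> Bool
  unify i -> Bool ~ Bool -> j
  unify i ~ Bool
  unify Bool ~ j
_ _ : Bool
  unify Bool ~ Bool
let t : Bool
  unify Int ~ Int
  unify Int ~ Int
  unify Int ~ Int
  unify Bool ~ Bool

Answer: Bool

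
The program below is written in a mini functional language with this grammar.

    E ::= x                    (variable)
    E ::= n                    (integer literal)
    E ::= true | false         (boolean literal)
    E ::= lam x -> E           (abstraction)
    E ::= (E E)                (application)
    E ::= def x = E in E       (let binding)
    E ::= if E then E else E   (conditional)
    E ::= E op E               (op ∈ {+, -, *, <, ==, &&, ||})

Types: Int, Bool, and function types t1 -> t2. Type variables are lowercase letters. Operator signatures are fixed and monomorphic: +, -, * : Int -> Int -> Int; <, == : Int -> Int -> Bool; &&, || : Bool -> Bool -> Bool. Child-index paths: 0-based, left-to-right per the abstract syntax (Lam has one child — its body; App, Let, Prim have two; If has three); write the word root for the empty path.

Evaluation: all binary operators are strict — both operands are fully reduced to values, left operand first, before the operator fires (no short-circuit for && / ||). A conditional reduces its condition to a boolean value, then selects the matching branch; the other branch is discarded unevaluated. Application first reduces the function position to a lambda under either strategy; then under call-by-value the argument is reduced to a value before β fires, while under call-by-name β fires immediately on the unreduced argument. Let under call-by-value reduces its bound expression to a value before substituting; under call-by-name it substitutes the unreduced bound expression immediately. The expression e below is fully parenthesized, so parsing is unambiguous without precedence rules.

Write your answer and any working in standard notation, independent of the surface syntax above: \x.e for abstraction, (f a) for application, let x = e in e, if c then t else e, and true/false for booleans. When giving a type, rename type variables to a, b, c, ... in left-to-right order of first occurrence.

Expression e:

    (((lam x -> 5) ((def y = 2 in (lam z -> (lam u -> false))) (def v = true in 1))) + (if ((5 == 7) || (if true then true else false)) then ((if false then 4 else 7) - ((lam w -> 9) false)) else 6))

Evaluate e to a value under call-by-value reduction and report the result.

Working:
step 0: (((\x.5) ((let y = 2 in (\z.(\u.false))) (let v = true in 1))) + (if ((5 == 7) || (if true then true else false)) then ((if false then 4 else 7) - ((\w.9) false)) else 6))
step 1: [let@0.1.0] (((\x.5) ((\z.(\u.false)) (let v = true in 1))) + (if ((5 == 7) || (if true then true else false)) then ((if false then 4 else 7) - ((\w.9) false)) else 6))
step 2: [let@0.1.1] (((\x.5) ((\z.(\u.false)) 1)) + (if ((5 == 7) || (if true then true else false)) then ((if false then 4 else 7) - ((\w.9) false)) else 6))
step 3: [beta@0.1] (((\x.5) (\u.false)) + (if ((5 == 7) || (if true then true else false)) then ((if false then 4 else 7) - ((\w.9) false)) else 6))
step 4: [beta@0] (5 + (if ((5 == 7) || (if true then true else false)) then ((if false then 4 else 7) - ((\w.9) false)) else 6))
step 5: [delta@1.0.0] (5 + (if (false || (if true then true else false)) then ((if false then 4 else 7) - ((\w.9) false)) else 6))
step 6: [if@1.0.1] (5 + (if (false || true) then ((if false then 4 else 7) - ((\w.9) false)) else 6))
step 7: [delta@1.0] (5 + (if true then ((if false then 4 else 7) - ((\w.9) false)) else 6))
step 8: [if@1] (5 + ((if false then 4 else 7) - ((\w.9) false)))
step 9: [if@1.0] (5 + (7 - ((\w.9) false)))
step 10: [beta@1.1] (5 + (7 - 9))
step 11: [delta@1] (5 + -2)
step 12: [delta@root] 3

Answer: 3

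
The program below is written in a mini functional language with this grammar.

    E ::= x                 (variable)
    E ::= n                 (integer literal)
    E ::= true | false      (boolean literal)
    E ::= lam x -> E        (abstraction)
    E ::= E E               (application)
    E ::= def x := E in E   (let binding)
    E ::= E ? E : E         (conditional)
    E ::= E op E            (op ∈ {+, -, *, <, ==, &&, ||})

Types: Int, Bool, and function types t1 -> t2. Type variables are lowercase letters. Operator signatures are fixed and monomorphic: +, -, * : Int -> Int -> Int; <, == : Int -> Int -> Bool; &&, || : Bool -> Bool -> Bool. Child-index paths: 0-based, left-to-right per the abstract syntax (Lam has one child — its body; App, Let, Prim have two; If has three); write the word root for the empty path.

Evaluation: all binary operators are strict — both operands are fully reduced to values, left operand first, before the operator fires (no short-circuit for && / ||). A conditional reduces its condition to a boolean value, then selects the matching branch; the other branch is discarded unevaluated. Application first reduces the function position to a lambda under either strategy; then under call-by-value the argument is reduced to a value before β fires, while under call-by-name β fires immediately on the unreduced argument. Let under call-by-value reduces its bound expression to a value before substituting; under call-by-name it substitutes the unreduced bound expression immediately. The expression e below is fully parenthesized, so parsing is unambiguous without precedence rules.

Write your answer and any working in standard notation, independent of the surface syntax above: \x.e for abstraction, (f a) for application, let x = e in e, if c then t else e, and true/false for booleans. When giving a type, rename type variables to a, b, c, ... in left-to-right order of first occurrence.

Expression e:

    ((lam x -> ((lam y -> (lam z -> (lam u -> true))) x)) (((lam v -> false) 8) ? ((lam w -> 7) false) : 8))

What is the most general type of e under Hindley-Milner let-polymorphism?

Trace:
\u._ : d -> Bool
\z._ : c -> d -> Bool
\y._ : b -> c -> d -> Bool
x : a
  unify b -> c -> d -> Bool ~ a -> e
  unify b ~ a
  unify c -> d -> Bool ~ e
_ _ : c -> d -> Bool
\x._ : a -> c -> d -> Bool
\v._ : f -> Bool
  unify f -> Bool ~ Int -> g
  unify f ~ Int
  unify Bool ~ g
_ _ : Bool
  unify Bool ~ Bool
\w._ : h -> Int
  unify h -> Int ~ Bool -> i
  unify h ~ Bool
  unify Int ~ i
_ _ : Int
  unify Int ~ Int
  unify a -> c -> d -> Bool ~ Int -> j
  unify a ~ Int
  unify c -> d -> Bool ~ j
_ _ : c -> d -> Bool

Answer: a -> b -> Bool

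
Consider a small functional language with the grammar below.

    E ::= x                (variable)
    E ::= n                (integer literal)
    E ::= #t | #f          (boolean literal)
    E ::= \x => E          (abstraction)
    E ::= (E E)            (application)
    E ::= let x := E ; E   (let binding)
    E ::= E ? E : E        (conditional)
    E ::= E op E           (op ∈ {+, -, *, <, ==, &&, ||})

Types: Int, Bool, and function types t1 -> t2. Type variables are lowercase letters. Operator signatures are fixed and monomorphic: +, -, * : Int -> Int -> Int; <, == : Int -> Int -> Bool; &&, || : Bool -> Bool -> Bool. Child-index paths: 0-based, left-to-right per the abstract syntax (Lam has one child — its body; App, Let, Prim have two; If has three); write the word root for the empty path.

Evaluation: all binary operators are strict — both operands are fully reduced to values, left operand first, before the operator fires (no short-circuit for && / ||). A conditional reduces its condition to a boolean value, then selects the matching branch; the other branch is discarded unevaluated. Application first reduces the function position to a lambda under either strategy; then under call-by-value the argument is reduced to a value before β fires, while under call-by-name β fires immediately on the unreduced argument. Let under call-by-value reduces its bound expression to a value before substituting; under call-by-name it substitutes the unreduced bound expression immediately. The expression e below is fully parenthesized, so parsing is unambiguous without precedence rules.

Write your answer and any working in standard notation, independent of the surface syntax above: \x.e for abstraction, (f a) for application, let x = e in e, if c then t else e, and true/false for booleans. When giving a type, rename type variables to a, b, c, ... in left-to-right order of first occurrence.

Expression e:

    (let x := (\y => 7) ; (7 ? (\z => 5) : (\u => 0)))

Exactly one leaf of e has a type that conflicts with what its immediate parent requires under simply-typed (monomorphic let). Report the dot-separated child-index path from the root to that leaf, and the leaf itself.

Answer: 1.0 : 7

Trace:
\y._ : a -> Int
let x : a -> Int
  unify Int ~ Bool
  FAIL: mismatch Int ~ Bool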